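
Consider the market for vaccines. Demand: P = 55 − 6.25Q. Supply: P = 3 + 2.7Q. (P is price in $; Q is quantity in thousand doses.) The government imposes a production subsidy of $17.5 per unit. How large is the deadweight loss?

$17.11 thousand

Competitive equilibrium: 55 − 6.25Q = 3 + 2.7Q → Q* = 5.8101, P* = 18.6872.
The subsidy lowers effective supply by 17.5: P = 2.7Q − 14.5.
New quantity: 55 − 6.25Q = 2.7Q − 14.5 → Q' = 7.7654.
Overproduction ΔQ = 7.7654 − 5.8101 = 1.9553; wedge = subsidy = 17.5.
Welfare loss = ½ × 1.9553 × 17.5 = $17.11 thousand.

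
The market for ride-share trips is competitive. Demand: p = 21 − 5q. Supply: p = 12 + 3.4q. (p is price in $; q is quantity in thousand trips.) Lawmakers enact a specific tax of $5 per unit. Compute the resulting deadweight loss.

$1.49 thousand

Competitive equilibrium: 21 − 5q = 12 + 3.4q → q* = 1.0714, p* = 15.6429.
With the tax, the buyer price exceeds the seller price by 5: (21 − 5q) − (12 + 3.4q) = 5 → q' = 0.4762.
Δq = 1.0714 − 0.4762 = 0.5952; the wedge equals the tax, 5.
DWL = ½ × 0.5952 × 5 = $1.49 thousand.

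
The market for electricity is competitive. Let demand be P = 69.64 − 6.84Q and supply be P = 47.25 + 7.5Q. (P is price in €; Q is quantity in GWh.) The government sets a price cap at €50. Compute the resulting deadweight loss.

€10.23

Competitive equilibrium: 69.64 − 6.84Q = 47.25 + 7.5Q → Q* = 1.5614, P* = 58.9603.
At the ceiling P = 50, quantity supplied = (50 − 47.25)/7.5 = 0.3667.
Willingness to pay at Q' = 0.3667: 69.64 − 6.84·0.3667 = 67.1318.
ΔQ = 1.5614 − 0.3667 = 1.1947; wedge = 67.1318 − 50 = 17.1318.
Deadweight loss = ½ × 1.1947 × 17.1318 = €10.23.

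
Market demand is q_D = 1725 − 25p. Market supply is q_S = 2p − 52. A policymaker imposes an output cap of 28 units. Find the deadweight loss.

719.72

In inverse form: demand p = 69 − 0.04q, supply p = 26 + 0.5q.
Competitive equilibrium: 69 − 0.04q = 26 + 0.5q → q* = 79.6296, p* = 65.8148.
At q = 28: demand price = 69 − 0.04·28 = 67.88; supply price = 26 + 0.5·28 = 40.
Δq = 79.6296 − 28 = 51.6296; wedge = 67.88 − 40 = 27.88.
The triangle = ½ × 51.6296 × 27.88 = 719.72.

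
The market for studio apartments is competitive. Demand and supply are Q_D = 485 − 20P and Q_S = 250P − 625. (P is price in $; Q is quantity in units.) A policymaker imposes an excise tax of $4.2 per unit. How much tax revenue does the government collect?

In inverse form: demand P = 24.25 − 0.05Q, supply P = 2.5 + 0.004Q.
Competitive equilibrium: 24.25 − 0.05Q = 2.5 + 0.004Q → Q* = 402.7778, P* = 4.1111.
With the tax, the buyer price exceeds the seller price by 4.2: (24.25 − 0.05Q) − (2.5 + 0.004Q) = 4.2 → Q' = 325.
Tax revenue = 4.2 × 325 = $1365.

$1365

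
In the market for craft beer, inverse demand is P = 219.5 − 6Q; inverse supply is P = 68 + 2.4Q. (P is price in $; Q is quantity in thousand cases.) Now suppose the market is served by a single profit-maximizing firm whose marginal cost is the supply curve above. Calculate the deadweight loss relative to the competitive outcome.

Competitive equilibrium: 219.5 − 6Q = 68 + 2.4Q → Q* = 18.0357, P* = 111.2857.
Marginal revenue: MR = 219.5 − 12Q. Set MR = MC: 219.5 − 12Q = 68 + 2.4Q → Q_m = 10.5208.
Price P_m = 219.5 − 6·10.5208 = 156.3752; MC(Q_m) = 68 + 2.4·10.5208 = 93.2499.
Competitive Q* = 18.0357, so ΔQ = 7.5149; wedge = 156.3752 − 93.2499 = 63.1253.
DWL = ½ × 7.5149 × 63.1253 = $237.19 thousand.

$237.19 thousand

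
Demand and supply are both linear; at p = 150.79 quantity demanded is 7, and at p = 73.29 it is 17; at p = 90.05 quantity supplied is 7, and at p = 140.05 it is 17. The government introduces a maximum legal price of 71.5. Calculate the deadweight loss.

457.77

Demand slope = (73.29 − 150.79)/(17 − 7) = −7.75, so p = 205.04 − 7.75q.
Supply slope = (140.05 − 90.05)/(17 − 7) = 5, so p = 55.05 + 5q.
Competitive equilibrium: 205.04 − 7.75q = 55.05 + 5q → q* = 11.7639, p* = 113.8696.
At the ceiling p = 71.5, quantity supplied = (71.5 − 55.05)/5 = 3.29.
Willingness to pay at q' = 3.29: 205.04 − 7.75·3.29 = 179.5425.
Δq = 11.7639 − 3.29 = 8.4739; wedge = 179.5425 − 71.5 = 108.0425.
Deadweight loss = ½ × 8.4739 × 108.0425 = 457.77.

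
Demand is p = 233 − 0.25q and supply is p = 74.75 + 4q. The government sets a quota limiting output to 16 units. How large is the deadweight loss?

958.24

Competitive equilibrium: 233 − 0.25q = 74.75 + 4q → q* = 37.2353, p* = 223.6912.
At q = 16: demand price = 233 − 0.25·16 = 229; supply price = 74.75 + 4·16 = 138.75.
Δq = 37.2353 − 16 = 21.2353; wedge = 229 − 138.75 = 90.25.
The triangle = ½ × 21.2353 × 90.25 = 958.24.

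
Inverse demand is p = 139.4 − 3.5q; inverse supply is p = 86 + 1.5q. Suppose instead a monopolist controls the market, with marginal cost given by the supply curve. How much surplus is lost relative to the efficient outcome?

48.35

Competitive equilibrium: 139.4 − 3.5q = 86 + 1.5q → q* = 10.68, p* = 102.02.
Marginal revenue: MR = 139.4 − 7q. Set MR = MC: 139.4 − 7q = 86 + 1.5q → q_m = 6.2824.
Price p_m = 139.4 − 3.5·6.2824 = 117.4116; MC(q_m) = 86 + 1.5·6.2824 = 95.4236.
Competitive q* = 10.68, so Δq = 4.3976; wedge = 117.4116 − 95.4236 = 21.988.
The triangle = ½ × 4.3976 × 21.988 = 48.35.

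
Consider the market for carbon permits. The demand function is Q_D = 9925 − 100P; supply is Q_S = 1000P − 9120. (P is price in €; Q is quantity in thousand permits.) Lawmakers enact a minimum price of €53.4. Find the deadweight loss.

In inverse form: demand P = 99.25 − 0.01Q, supply P = 9.12 + 0.001Q.
Competitive equilibrium: 99.25 − 0.01Q = 9.12 + 0.001Q → Q* = 8193.6364, P* = 17.3136.
At the floor P = 53.4, quantity demanded = (99.25 − 53.4)/0.01 = 4585.
Sellers' marginal cost at Q' = 4585: 9.12 + 0.001·4585 = 13.705.
ΔQ = 8193.6364 − 4585 = 3608.6364; wedge = 53.4 − 13.705 = 39.695.
DWL = ½ × 3608.6364 × 39.695 = €71622.41 thousand.

€71622.41 thousand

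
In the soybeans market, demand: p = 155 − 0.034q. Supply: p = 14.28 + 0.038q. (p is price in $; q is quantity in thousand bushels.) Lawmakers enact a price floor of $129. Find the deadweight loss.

Competitive equilibrium: 155 − 0.034q = 14.28 + 0.038q → q* = 1954.44444, p* = 88.54889.
At the floor p = 129, quantity demanded = (155 − 129)/0.034 = 764.70588.
Sellers' marginal cost at q' = 764.70588: 14.28 + 0.038·764.70588 = 43.33882.
Δq = 1954.44444 − 764.70588 = 1189.73856; wedge = 129 − 43.33882 = 85.66118.
DWL = ½ × 1189.73856 × 85.66118 = $50957.20 thousand.

$50957.20 thousand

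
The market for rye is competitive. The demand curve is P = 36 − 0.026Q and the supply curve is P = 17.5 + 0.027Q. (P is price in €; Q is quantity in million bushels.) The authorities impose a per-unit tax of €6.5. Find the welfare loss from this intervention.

Competitive equilibrium: 36 − 0.026Q = 17.5 + 0.027Q → Q* = 349.0566, P* = 26.9245.
With the tax, the buyer price exceeds the seller price by 6.5: (36 − 0.026Q) − (17.5 + 0.027Q) = 6.5 → Q' = 226.4151.
ΔQ = 349.0566 − 226.4151 = 122.6415; the wedge equals the tax, 6.5.
DWL = ½ × 122.6415 × 6.5 = €398.58 million.

€398.58 million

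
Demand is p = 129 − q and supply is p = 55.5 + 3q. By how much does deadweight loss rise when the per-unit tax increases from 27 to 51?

Competitive equilibrium: 129 − q = 55.5 + 3q → q* = 18.375, p* = 110.625.
For a per-unit tax t: Δq = t/4, so DWL = ½·t·(t/4) = t²/8.
At t = 27: DWL = 91.125. At t = 51: DWL = 325.125.
Increase = 325.125 − 91.125 = 234.

234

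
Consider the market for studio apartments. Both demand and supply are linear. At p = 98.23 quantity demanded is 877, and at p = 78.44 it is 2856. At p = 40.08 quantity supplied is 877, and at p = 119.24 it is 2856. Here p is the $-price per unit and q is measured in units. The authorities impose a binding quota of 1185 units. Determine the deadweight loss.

$18275.625

Demand slope = (78.44 − 98.23)/(2856 − 877) = −0.01, so p = 107 − 0.01q.
Supply slope = (119.24 − 40.08)/(2856 − 877) = 0.04, so p = 5 + 0.04q.
Competitive equilibrium: 107 − 0.01q = 5 + 0.04q → q* = 2040, p* = 86.6.
At q = 1185: demand price = 107 − 0.01·1185 = 95.15; supply price = 5 + 0.04·1185 = 52.4.
Δq = 2040 − 1185 = 855; wedge = 95.15 − 52.4 = 42.75.
The triangle = ½ × 855 × 42.75 = $18275.625.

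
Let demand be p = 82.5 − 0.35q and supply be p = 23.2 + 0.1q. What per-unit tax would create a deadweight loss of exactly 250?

15

Competitive equilibrium: 82.5 − 0.35q = 23.2 + 0.1q → q* = 131.7778, p* = 36.3778.
A tax t gives Δq = t/0.45 and wedge t, so DWL = t²/0.9.
t²/0.9 = 250 → t² = 225 → t = 15.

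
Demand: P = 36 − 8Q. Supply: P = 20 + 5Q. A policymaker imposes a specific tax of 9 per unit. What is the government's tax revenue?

Competitive equilibrium: 36 − 8Q = 20 + 5Q → Q* = 1.2308, P* = 26.1538.
With the tax, the buyer price exceeds the seller price by 9: (36 − 8Q) − (20 + 5Q) = 9 → Q' = 0.5385.
Tax revenue = 9 × 0.5385 = 4.85.

4.85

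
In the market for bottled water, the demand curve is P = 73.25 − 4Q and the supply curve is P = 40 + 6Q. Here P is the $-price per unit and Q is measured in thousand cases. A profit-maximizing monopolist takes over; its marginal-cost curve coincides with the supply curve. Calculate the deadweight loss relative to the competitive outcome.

Competitive equilibrium: 73.25 − 4Q = 40 + 6Q → Q* = 3.325, P* = 59.95.
Marginal revenue: MR = 73.25 − 8Q. Set MR = MC: 73.25 − 8Q = 40 + 6Q → Q_m = 2.375.
Price P_m = 73.25 − 4·2.375 = 63.75; MC(Q_m) = 40 + 6·2.375 = 54.25.
Competitive Q* = 3.325, so ΔQ = 0.95; wedge = 63.75 − 54.25 = 9.5.
Deadweight loss = ½ × 0.95 × 9.5 = $4.51 thousand.

$4.51 thousand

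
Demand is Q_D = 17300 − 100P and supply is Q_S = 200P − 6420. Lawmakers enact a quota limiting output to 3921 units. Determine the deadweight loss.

224598.24

In inverse form: demand P = 173 − 0.01Q, supply P = 32.1 + 0.005Q.
Competitive equilibrium: 173 − 0.01Q = 32.1 + 0.005Q → Q* = 9393.3333, P* = 79.0667.
At Q = 3921: demand price = 173 − 0.01·3921 = 133.79; supply price = 32.1 + 0.005·3921 = 51.705.
ΔQ = 9393.3333 − 3921 = 5472.3333; wedge = 133.79 − 51.705 = 82.085.
The triangle = ½ × 5472.3333 × 82.085 = 224598.24.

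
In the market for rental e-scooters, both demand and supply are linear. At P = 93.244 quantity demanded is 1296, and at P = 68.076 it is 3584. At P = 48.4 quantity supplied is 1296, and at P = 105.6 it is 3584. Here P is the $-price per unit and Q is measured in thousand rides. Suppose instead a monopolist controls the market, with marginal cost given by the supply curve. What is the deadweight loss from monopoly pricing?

$6369.41 thousand

Demand slope = (68.076 − 93.244)/(3584 − 1296) = −0.011, so P = 107.5 − 0.011Q.
Supply slope = (105.6 − 48.4)/(3584 − 1296) = 0.025, so P = 16 + 0.025Q.
Competitive equilibrium: 107.5 − 0.011Q = 16 + 0.025Q → Q* = 2541.6667, P* = 79.5417.
Marginal revenue: MR = 107.5 − 0.022Q. Set MR = MC: 107.5 − 0.022Q = 16 + 0.025Q → Q_m = 1946.8085.
Price P_m = 107.5 − 0.011·1946.8085 = 86.0851; MC(Q_m) = 16 + 0.025·1946.8085 = 64.6702.
Competitive Q* = 2541.6667, so ΔQ = 594.8582; wedge = 86.0851 − 64.6702 = 21.4149.
The triangle = ½ × 594.8582 × 21.4149 = $6369.41 thousand.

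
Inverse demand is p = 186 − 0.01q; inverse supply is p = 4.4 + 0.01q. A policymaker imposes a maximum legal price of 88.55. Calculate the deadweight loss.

Competitive equilibrium: 186 − 0.01q = 4.4 + 0.01q → q* = 9080, p* = 95.2.
At the ceiling p = 88.55, quantity supplied = (88.55 − 4.4)/0.01 = 8415.
Willingness to pay at q' = 8415: 186 − 0.01·8415 = 101.85.
Δq = 9080 − 8415 = 665; wedge = 101.85 − 88.55 = 13.3.
Welfare loss = ½ × 665 × 13.3 = 4422.25.

4422.25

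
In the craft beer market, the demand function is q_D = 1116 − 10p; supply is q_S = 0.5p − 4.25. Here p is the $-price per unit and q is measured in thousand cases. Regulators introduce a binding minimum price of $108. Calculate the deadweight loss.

$180.06 thousand

In inverse form: demand p = 111.6 − 0.1q, supply p = 8.5 + 2q.
Competitive equilibrium: 111.6 − 0.1q = 8.5 + 2q → q* = 49.0952, p* = 106.6905.
At the floor p = 108, quantity demanded = (111.6 − 108)/0.1 = 36.
Sellers' marginal cost at q' = 36: 8.5 + 2·36 = 80.5.
Δq = 49.0952 − 36 = 13.0952; wedge = 108 − 80.5 = 27.5.
Welfare loss = ½ × 13.0952 × 27.5 = $180.06 thousand.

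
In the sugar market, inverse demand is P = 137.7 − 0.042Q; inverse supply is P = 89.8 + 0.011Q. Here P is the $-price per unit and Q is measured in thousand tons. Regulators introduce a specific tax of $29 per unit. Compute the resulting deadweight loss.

Competitive equilibrium: 137.7 − 0.042Q = 89.8 + 0.011Q → Q* = 903.7736, P* = 99.7415.
With the tax, the buyer price exceeds the seller price by 29: (137.7 − 0.042Q) − (89.8 + 0.011Q) = 29 → Q' = 356.6038.
ΔQ = 903.7736 − 356.6038 = 547.1698; the wedge equals the tax, 29.
The triangle = ½ × 547.1698 × 29 = $7933.96 thousand.

$7933.96 thousand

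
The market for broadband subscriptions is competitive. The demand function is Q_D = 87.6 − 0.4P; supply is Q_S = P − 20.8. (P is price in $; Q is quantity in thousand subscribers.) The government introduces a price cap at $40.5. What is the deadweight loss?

In inverse form: demand P = 219 − 2.5Q, supply P = 20.8 + Q.
Competitive equilibrium: 219 − 2.5Q = 20.8 + Q → Q* = 56.6286, P* = 77.4286.
At the ceiling P = 40.5, quantity supplied = (40.5 − 20.8)/1 = 19.7.
Willingness to pay at Q' = 19.7: 219 − 2.5·19.7 = 169.75.
ΔQ = 56.6286 − 19.7 = 36.9286; wedge = 169.75 − 40.5 = 129.25.
DWL = ½ × 36.9286 × 129.25 = $2386.51 thousand.

$2386.51 thousand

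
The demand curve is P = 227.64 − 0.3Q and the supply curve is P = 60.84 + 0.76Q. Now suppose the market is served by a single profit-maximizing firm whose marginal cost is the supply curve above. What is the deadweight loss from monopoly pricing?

Competitive equilibrium: 227.64 − 0.3Q = 60.84 + 0.76Q → Q* = 157.3585, P* = 180.4325.
Marginal revenue: MR = 227.64 − 0.6Q. Set MR = MC: 227.64 − 0.6Q = 60.84 + 0.76Q → Q_m = 122.6471.
Price P_m = 227.64 − 0.3·122.6471 = 190.8459; MC(Q_m) = 60.84 + 0.76·122.6471 = 154.0518.
Competitive Q* = 157.3585, so ΔQ = 34.7114; wedge = 190.8459 − 154.0518 = 36.7941.
The triangle = ½ × 34.7114 × 36.7941 = 638.59.

638.59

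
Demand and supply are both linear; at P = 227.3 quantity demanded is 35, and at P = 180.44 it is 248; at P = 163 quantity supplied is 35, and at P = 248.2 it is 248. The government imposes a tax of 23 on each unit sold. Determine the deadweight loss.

426.61

Demand slope = (180.44 − 227.3)/(248 − 35) = −0.22, so P = 235 − 0.22Q.
Supply slope = (248.2 − 163)/(248 − 35) = 0.4, so P = 149 + 0.4Q.
Competitive equilibrium: 235 − 0.22Q = 149 + 0.4Q → Q* = 138.7097, P* = 204.4839.
With the tax, the buyer price exceeds the seller price by 23: (235 − 0.22Q) − (149 + 0.4Q) = 23 → Q' = 101.6129.
ΔQ = 138.7097 − 101.6129 = 37.0968; the wedge equals the tax, 23.
Deadweight loss = ½ × 37.0968 × 23 = 426.61.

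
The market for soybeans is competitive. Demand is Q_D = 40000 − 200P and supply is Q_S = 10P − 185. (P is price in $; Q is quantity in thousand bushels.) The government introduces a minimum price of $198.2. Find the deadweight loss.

$98331.86 thousand

In inverse form: demand P = 200 − 0.005Q, supply P = 18.5 + 0.1Q.
Competitive equilibrium: 200 − 0.005Q = 18.5 + 0.1Q → Q* = 1728.5714, P* = 191.3571.
At the floor P = 198.2, quantity demanded = (200 − 198.2)/0.005 = 360.
Sellers' marginal cost at Q' = 360: 18.5 + 0.1·360 = 54.5.
ΔQ = 1728.5714 − 360 = 1368.5714; wedge = 198.2 − 54.5 = 143.7.
The triangle = ½ × 1368.5714 × 143.7 = $98331.86 thousand.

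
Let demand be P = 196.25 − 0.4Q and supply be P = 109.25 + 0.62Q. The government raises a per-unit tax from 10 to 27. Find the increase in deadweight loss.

308.33

Competitive equilibrium: 196.25 − 0.4Q = 109.25 + 0.62Q → Q* = 85.2941, P* = 162.1324.
For a per-unit tax t: ΔQ = t/1.02, so DWL = ½·t·(t/1.02) = t²/2.04.
At t = 10: DWL = 49.02. At t = 27: DWL = 357.353.
Increase = 357.353 − 49.02 = 308.33.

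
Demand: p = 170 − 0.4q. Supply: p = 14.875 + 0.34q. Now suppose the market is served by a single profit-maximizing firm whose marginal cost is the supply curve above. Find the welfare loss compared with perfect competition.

Competitive equilibrium: 170 − 0.4q = 14.875 + 0.34q → q* = 209.6284, p* = 86.1486.
Marginal revenue: MR = 170 − 0.8q. Set MR = MC: 170 − 0.8q = 14.875 + 0.34q → q_m = 136.0746.
Price p_m = 170 − 0.4·136.0746 = 115.5702; MC(q_m) = 14.875 + 0.34·136.0746 = 61.1404.
Competitive q* = 209.6284, so Δq = 73.5538; wedge = 115.5702 − 61.1404 = 54.4298.
The triangle = ½ × 73.5538 × 54.4298 = 2001.76.

2001.76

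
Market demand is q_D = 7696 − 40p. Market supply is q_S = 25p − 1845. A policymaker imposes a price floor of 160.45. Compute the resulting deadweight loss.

In inverse form: demand p = 192.4 − 0.025q, supply p = 73.8 + 0.04q.
Competitive equilibrium: 192.4 − 0.025q = 73.8 + 0.04q → q* = 1824.6154, p* = 146.7846.
At the floor p = 160.45, quantity demanded = (192.4 − 160.45)/0.025 = 1278.
Sellers' marginal cost at q' = 1278: 73.8 + 0.04·1278 = 124.92.
Δq = 1824.6154 − 1278 = 546.6154; wedge = 160.45 − 124.92 = 35.53.
Deadweight loss = ½ × 546.6154 × 35.53 = 9710.62.

9710.62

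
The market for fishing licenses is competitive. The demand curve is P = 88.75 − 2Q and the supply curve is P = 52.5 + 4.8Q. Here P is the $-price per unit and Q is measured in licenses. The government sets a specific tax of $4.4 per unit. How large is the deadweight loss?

Competitive equilibrium: 88.75 − 2Q = 52.5 + 4.8Q → Q* = 5.3309, P* = 78.0882.
With the tax, the buyer price exceeds the seller price by 4.4: (88.75 − 2Q) − (52.5 + 4.8Q) = 4.4 → Q' = 4.6838.
ΔQ = 5.3309 − 4.6838 = 0.6471; the wedge equals the tax, 4.4.
DWL = ½ × 0.6471 × 4.4 = $1.42.

$1.42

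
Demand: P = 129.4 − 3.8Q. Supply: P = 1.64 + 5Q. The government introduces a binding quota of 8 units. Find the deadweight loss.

186.94

Competitive equilibrium: 129.4 − 3.8Q = 1.64 + 5Q → Q* = 14.5182, P* = 74.2309.
At Q = 8: demand price = 129.4 − 3.8·8 = 99; supply price = 1.64 + 5·8 = 41.64.
ΔQ = 14.5182 − 8 = 6.5182; wedge = 99 − 41.64 = 57.36.
The triangle = ½ × 6.5182 × 57.36 = 186.94.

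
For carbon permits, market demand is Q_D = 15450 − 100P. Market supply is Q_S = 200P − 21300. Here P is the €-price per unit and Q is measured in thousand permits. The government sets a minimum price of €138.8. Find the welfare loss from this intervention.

€19926.75 thousand

In inverse form: demand P = 154.5 − 0.01Q, supply P = 106.5 + 0.005Q.
Competitive equilibrium: 154.5 − 0.01Q = 106.5 + 0.005Q → Q* = 3200, P* = 122.5.
At the floor P = 138.8, quantity demanded = (154.5 − 138.8)/0.01 = 1570.
Sellers' marginal cost at Q' = 1570: 106.5 + 0.005·1570 = 114.35.
ΔQ = 3200 − 1570 = 1630; wedge = 138.8 − 114.35 = 24.45.
DWL = ½ × 1630 × 24.45 = €19926.75 thousand.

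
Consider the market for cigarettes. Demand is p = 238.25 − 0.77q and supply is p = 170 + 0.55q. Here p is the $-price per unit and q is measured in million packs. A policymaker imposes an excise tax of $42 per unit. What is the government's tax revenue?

$835.23 million

Competitive equilibrium: 238.25 − 0.77q = 170 + 0.55q → q* = 51.7045, p* = 198.4375.
With the tax, the buyer price exceeds the seller price by 42: (238.25 − 0.77q) − (170 + 0.55q) = 42 → q' = 19.8864.
Tax revenue = 42 × 19.8864 = $835.23 million.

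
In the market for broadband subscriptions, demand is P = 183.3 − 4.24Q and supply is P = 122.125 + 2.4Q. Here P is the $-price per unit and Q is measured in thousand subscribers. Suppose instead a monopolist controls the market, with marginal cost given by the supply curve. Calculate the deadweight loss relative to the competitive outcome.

$42.80 thousand

Competitive equilibrium: 183.3 − 4.24Q = 122.125 + 2.4Q → Q* = 9.2131, P* = 144.2364.
Marginal revenue: MR = 183.3 − 8.48Q. Set MR = MC: 183.3 − 8.48Q = 122.125 + 2.4Q → Q_m = 5.6227.
Price P_m = 183.3 − 4.24·5.6227 = 159.4598; MC(Q_m) = 122.125 + 2.4·5.6227 = 135.6195.
Competitive Q* = 9.2131, so ΔQ = 3.5904; wedge = 159.4598 − 135.6195 = 23.8403.
DWL = ½ × 3.5904 × 23.8403 = $42.80 thousand.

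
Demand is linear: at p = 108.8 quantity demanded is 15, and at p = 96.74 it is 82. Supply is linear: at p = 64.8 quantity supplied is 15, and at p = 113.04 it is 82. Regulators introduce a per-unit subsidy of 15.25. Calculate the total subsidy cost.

Demand slope = (96.74 − 108.8)/(82 − 15) = −0.18, so p = 111.5 − 0.18q.
Supply slope = (113.04 − 64.8)/(82 − 15) = 0.72, so p = 54 + 0.72q.
Competitive equilibrium: 111.5 − 0.18q = 54 + 0.72q → q* = 63.8889, p* = 100.
The subsidy lowers effective supply by 15.25: p = 38.75 + 0.72q.
New quantity: 111.5 − 0.18q = 38.75 + 0.72q → q' = 80.8333.
Total subsidy cost = 15.25 × 80.8333 = 1232.71.

1232.71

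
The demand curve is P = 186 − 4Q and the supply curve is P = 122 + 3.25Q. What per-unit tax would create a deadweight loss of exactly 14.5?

Competitive equilibrium: 186 − 4Q = 122 + 3.25Q → Q* = 8.8276, P* = 150.6897.
A tax t gives ΔQ = t/7.25 and wedge t, so DWL = t²/14.5.
t²/14.5 = 14.5 → t² = 210.25 → t = 14.5.

14.5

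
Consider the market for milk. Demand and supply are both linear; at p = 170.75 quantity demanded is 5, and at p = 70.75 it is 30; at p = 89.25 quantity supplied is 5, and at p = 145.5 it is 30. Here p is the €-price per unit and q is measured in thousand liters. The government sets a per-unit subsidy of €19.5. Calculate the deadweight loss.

Demand slope = (70.75 − 170.75)/(30 − 5) = −4, so p = 190.75 − 4q.
Supply slope = (145.5 − 89.25)/(30 − 5) = 2.25, so p = 78 + 2.25q.
Competitive equilibrium: 190.75 − 4q = 78 + 2.25q → q* = 18.04, p* = 118.59.
The subsidy lowers effective supply by 19.5: p = 58.5 + 2.25q.
New quantity: 190.75 − 4q = 58.5 + 2.25q → q' = 21.16.
Overproduction Δq = 21.16 − 18.04 = 3.12; wedge = subsidy = 19.5.
The triangle = ½ × 3.12 × 19.5 = €30.42 thousand.

€30.42 thousand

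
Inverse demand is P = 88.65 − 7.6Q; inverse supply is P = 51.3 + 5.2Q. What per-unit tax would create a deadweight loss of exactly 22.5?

24

Competitive equilibrium: 88.65 − 7.6Q = 51.3 + 5.2Q → Q* = 2.918, P* = 66.4734.
A tax t gives ΔQ = t/12.8 and wedge t, so DWL = t²/25.6.
t²/25.6 = 22.5 → t² = 576 → t = 24.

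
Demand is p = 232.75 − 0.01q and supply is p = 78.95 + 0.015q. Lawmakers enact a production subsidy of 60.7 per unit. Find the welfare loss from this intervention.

73689.80

Competitive equilibrium: 232.75 − 0.01q = 78.95 + 0.015q → q* = 6152, p* = 171.23.
The subsidy lowers effective supply by 60.7: p = 18.25 + 0.015q.
New quantity: 232.75 − 0.01q = 18.25 + 0.015q → q' = 8580.
Overproduction Δq = 8580 − 6152 = 2428; wedge = subsidy = 60.7.
DWL = ½ × 2428 × 60.7 = 73689.80.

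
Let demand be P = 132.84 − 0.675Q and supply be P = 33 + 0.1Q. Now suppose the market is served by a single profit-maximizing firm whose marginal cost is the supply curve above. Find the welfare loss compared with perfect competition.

1393.63

Competitive equilibrium: 132.84 − 0.675Q = 33 + 0.1Q → Q* = 128.8258, P* = 45.8826.
Marginal revenue: MR = 132.84 − 1.35Q. Set MR = MC: 132.84 − 1.35Q = 33 + 0.1Q → Q_m = 68.8552.
Price P_m = 132.84 − 0.675·68.8552 = 86.3627; MC(Q_m) = 33 + 0.1·68.8552 = 39.8855.
Competitive Q* = 128.8258, so ΔQ = 59.9706; wedge = 86.3627 − 39.8855 = 46.4772.
DWL = ½ × 59.9706 × 46.4772 = 1393.63.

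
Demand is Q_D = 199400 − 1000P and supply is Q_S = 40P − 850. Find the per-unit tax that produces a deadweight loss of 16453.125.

In inverse form: demand P = 199.4 − 0.001Q, supply P = 21.25 + 0.025Q.
Competitive equilibrium: 199.4 − 0.001Q = 21.25 + 0.025Q → Q* = 6851.9231, P* = 192.5481.
A tax t gives ΔQ = t/0.026 and wedge t, so DWL = t²/0.052.
t²/0.052 = 16453.125 → t² = 855.5625 → t = 29.25.

29.25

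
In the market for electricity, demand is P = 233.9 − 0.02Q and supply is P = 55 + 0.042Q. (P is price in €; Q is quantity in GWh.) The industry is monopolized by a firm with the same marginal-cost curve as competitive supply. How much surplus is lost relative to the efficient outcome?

€15354.34

Competitive equilibrium: 233.9 − 0.02Q = 55 + 0.042Q → Q* = 2885.48387, P* = 176.19032.
Marginal revenue: MR = 233.9 − 0.04Q. Set MR = MC: 233.9 − 0.04Q = 55 + 0.042Q → Q_m = 2181.70732.
Price P_m = 233.9 − 0.02·2181.70732 = 190.26585; MC(Q_m) = 55 + 0.042·2181.70732 = 146.63171.
Competitive Q* = 2885.48387, so ΔQ = 703.77655; wedge = 190.26585 − 146.63171 = 43.63414.
Deadweight loss = ½ × 703.77655 × 43.63414 = €15354.34.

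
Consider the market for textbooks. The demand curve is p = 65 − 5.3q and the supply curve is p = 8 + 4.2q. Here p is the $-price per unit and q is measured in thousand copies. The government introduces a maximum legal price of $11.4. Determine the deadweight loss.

Competitive equilibrium: 65 − 5.3q = 8 + 4.2q → q* = 6, p* = 33.2.
At the ceiling p = 11.4, quantity supplied = (11.4 − 8)/4.2 = 0.8095.
Willingness to pay at q' = 0.8095: 65 − 5.3·0.8095 = 60.7097.
Δq = 6 − 0.8095 = 5.1905; wedge = 60.7097 − 11.4 = 49.3097.
Welfare loss = ½ × 5.1905 × 49.3097 = $127.97 thousand.

$127.97 thousand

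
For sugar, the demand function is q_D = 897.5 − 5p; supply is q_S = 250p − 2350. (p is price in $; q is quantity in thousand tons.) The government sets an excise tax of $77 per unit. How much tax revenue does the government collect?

In inverse form: demand p = 179.5 − 0.2q, supply p = 9.4 + 0.004q.
Competitive equilibrium: 179.5 − 0.2q = 9.4 + 0.004q → q* = 833.82353, p* = 12.73529.
With the tax, the buyer price exceeds the seller price by 77: (179.5 − 0.2q) − (9.4 + 0.004q) = 77 → q' = 456.37255.
Tax revenue = 77 × 456.37255 = $35140.69 thousand.

$35140.69 thousand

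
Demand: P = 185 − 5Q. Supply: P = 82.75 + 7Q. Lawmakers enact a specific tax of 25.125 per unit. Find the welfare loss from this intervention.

26.30

Competitive equilibrium: 185 − 5Q = 82.75 + 7Q → Q* = 8.5208, P* = 142.3958.
With the tax, the buyer price exceeds the seller price by 25.125: (185 − 5Q) − (82.75 + 7Q) = 25.125 → Q' = 6.4271.
ΔQ = 8.5208 − 6.4271 = 2.0937; the wedge equals the tax, 25.125.
Welfare loss = ½ × 2.0937 × 25.125 = 26.30.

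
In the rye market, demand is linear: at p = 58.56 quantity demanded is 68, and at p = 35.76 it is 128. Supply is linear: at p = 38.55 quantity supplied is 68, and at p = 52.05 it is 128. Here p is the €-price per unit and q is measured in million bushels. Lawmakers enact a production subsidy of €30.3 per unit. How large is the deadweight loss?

Demand slope = (35.76 − 58.56)/(128 − 68) = −0.38, so p = 84.4 − 0.38q.
Supply slope = (52.05 − 38.55)/(128 − 68) = 0.225, so p = 23.25 + 0.225q.
Competitive equilibrium: 84.4 − 0.38q = 23.25 + 0.225q → q* = 101.0744, p* = 45.9917.
The subsidy lowers effective supply by 30.3: p = 0.225q − 7.05.
New quantity: 84.4 − 0.38q = 0.225q − 7.05 → q' = 151.157.
Overproduction Δq = 151.157 − 101.0744 = 50.0826; wedge = subsidy = 30.3.
Welfare loss = ½ × 50.0826 × 30.3 = €758.75 million.

€758.75 million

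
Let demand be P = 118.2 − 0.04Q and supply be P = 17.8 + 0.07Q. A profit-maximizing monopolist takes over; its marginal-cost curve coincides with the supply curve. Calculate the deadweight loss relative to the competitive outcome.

Competitive equilibrium: 118.2 − 0.04Q = 17.8 + 0.07Q → Q* = 912.72727, P* = 81.69091.
Marginal revenue: MR = 118.2 − 0.08Q. Set MR = MC: 118.2 − 0.08Q = 17.8 + 0.07Q → Q_m = 669.33333.
Price P_m = 118.2 − 0.04·669.33333 = 91.42667; MC(Q_m) = 17.8 + 0.07·669.33333 = 64.65333.
Competitive Q* = 912.72727, so ΔQ = 243.39394; wedge = 91.42667 − 64.65333 = 26.77334.
Welfare loss = ½ × 243.39394 × 26.77334 = 3258.23.

3258.23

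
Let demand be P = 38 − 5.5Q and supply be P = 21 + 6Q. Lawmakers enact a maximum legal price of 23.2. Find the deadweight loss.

7.10

Competitive equilibrium: 38 − 5.5Q = 21 + 6Q → Q* = 1.4783, P* = 29.8696.
At the ceiling P = 23.2, quantity supplied = (23.2 − 21)/6 = 0.3667.
Willingness to pay at Q' = 0.3667: 38 − 5.5·0.3667 = 35.9832.
ΔQ = 1.4783 − 0.3667 = 1.1116; wedge = 35.9832 − 23.2 = 12.7832.
Deadweight loss = ½ × 1.1116 × 12.7832 = 7.10.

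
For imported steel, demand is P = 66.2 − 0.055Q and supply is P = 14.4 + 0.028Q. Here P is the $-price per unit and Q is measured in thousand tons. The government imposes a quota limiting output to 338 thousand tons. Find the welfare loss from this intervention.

$3396.82 thousand

Competitive equilibrium: 66.2 − 0.055Q = 14.4 + 0.028Q → Q* = 624.0964, P* = 31.8747.
At Q = 338: demand price = 66.2 − 0.055·338 = 47.61; supply price = 14.4 + 0.028·338 = 23.864.
ΔQ = 624.0964 − 338 = 286.0964; wedge = 47.61 − 23.864 = 23.746.
DWL = ½ × 286.0964 × 23.746 = $3396.82 thousand.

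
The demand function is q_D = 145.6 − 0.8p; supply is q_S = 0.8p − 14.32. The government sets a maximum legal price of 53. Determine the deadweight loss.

1763.442

In inverse form: demand p = 182 − 1.25q, supply p = 17.9 + 1.25q.
Competitive equilibrium: 182 − 1.25q = 17.9 + 1.25q → q* = 65.64, p* = 99.95.
At the ceiling p = 53, quantity supplied = (53 − 17.9)/1.25 = 28.08.
Willingness to pay at q' = 28.08: 182 − 1.25·28.08 = 146.9.
Δq = 65.64 − 28.08 = 37.56; wedge = 146.9 − 53 = 93.9.
DWL = ½ × 37.56 × 93.9 = 1763.442.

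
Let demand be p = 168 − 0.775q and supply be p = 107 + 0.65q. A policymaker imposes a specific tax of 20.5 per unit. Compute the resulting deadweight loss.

Competitive equilibrium: 168 − 0.775q = 107 + 0.65q → q* = 42.807, p* = 134.8246.
With the tax, the buyer price exceeds the seller price by 20.5: (168 − 0.775q) − (107 + 0.65q) = 20.5 → q' = 28.4211.
Δq = 42.807 − 28.4211 = 14.3859; the wedge equals the tax, 20.5.
Deadweight loss = ½ × 14.3859 × 20.5 = 147.46.

147.46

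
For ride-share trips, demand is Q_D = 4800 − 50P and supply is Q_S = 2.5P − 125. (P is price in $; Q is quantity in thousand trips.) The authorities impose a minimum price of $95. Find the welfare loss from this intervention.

In inverse form: demand P = 96 − 0.02Q, supply P = 50 + 0.4Q.
Competitive equilibrium: 96 − 0.02Q = 50 + 0.4Q → Q* = 109.5238, P* = 93.8095.
At the floor P = 95, quantity demanded = (96 − 95)/0.02 = 50.
Sellers' marginal cost at Q' = 50: 50 + 0.4·50 = 70.
ΔQ = 109.5238 − 50 = 59.5238; wedge = 95 − 70 = 25.
Deadweight loss = ½ × 59.5238 × 25 = $744.05 thousand.

$744.05 thousand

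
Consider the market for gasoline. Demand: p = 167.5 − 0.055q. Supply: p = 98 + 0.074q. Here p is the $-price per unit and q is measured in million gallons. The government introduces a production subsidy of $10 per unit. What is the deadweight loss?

$387.60 million

Competitive equilibrium: 167.5 − 0.055q = 98 + 0.074q → q* = 538.7597, p* = 137.8682.
The subsidy lowers effective supply by 10: p = 88 + 0.074q.
New quantity: 167.5 − 0.055q = 88 + 0.074q → q' = 616.2791.
Overproduction Δq = 616.2791 − 538.7597 = 77.5194; wedge = subsidy = 10.
DWL = ½ × 77.5194 × 10 = $387.60 million.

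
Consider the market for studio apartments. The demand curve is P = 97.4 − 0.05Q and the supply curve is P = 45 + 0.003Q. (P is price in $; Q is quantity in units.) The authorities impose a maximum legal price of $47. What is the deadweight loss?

$2747.84

Competitive equilibrium: 97.4 − 0.05Q = 45 + 0.003Q → Q* = 988.67925, P* = 47.96604.
At the ceiling P = 47, quantity supplied = (47 − 45)/0.003 = 666.66667.
Willingness to pay at Q' = 666.66667: 97.4 − 0.05·666.66667 = 64.06667.
ΔQ = 988.67925 − 666.66667 = 322.01258; wedge = 64.06667 − 47 = 17.06667.
Welfare loss = ½ × 322.01258 × 17.06667 = $2747.84.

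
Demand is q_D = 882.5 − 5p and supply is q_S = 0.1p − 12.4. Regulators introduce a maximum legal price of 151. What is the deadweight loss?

30.54

In inverse form: demand p = 176.5 − 0.2q, supply p = 124 + 10q.
Competitive equilibrium: 176.5 − 0.2q = 124 + 10q → q* = 5.1471, p* = 175.4706.
At the ceiling p = 151, quantity supplied = (151 − 124)/10 = 2.7.
Willingness to pay at q' = 2.7: 176.5 − 0.2·2.7 = 175.96.
Δq = 5.1471 − 2.7 = 2.4471; wedge = 175.96 − 151 = 24.96.
DWL = ½ × 2.4471 × 24.96 = 30.54.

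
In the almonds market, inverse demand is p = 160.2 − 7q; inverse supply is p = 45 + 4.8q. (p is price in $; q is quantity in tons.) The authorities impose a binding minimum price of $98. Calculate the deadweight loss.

Competitive equilibrium: 160.2 − 7q = 45 + 4.8q → q* = 9.7627, p* = 91.861.
At the floor p = 98, quantity demanded = (160.2 − 98)/7 = 8.8857.
Sellers' marginal cost at q' = 8.8857: 45 + 4.8·8.8857 = 87.6514.
Δq = 9.7627 − 8.8857 = 0.877; wedge = 98 − 87.6514 = 10.3486.
Welfare loss = ½ × 0.877 × 10.3486 = $4.54.

$4.54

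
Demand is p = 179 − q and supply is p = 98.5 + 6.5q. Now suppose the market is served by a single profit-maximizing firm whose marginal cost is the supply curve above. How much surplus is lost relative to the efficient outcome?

Competitive equilibrium: 179 − q = 98.5 + 6.5q → q* = 10.7333, p* = 168.2667.
Marginal revenue: MR = 179 − 2q. Set MR = MC: 179 − 2q = 98.5 + 6.5q → q_m = 9.4706.
Price p_m = 179 − 1·9.4706 = 169.5294; MC(q_m) = 98.5 + 6.5·9.4706 = 160.0589.
Competitive q* = 10.7333, so Δq = 1.2627; wedge = 169.5294 − 160.0589 = 9.4705.
DWL = ½ × 1.2627 × 9.4705 = 5.98.

5.98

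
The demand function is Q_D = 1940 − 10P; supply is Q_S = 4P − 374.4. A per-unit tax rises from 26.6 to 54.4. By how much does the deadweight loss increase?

3216.86

In inverse form: demand P = 194 − 0.1Q, supply P = 93.6 + 0.25Q.
Competitive equilibrium: 194 − 0.1Q = 93.6 + 0.25Q → Q* = 286.8571, P* = 165.3143.
For a per-unit tax t: ΔQ = t/0.35, so DWL = ½·t·(t/0.35) = t²/0.7.
At t = 26.6: DWL = 1010.8. At t = 54.4: DWL = 4227.657.
Increase = 4227.657 − 1010.8 = 3216.86.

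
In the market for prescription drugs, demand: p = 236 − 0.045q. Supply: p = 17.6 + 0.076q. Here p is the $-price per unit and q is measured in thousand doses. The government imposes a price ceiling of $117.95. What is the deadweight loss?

Competitive equilibrium: 236 − 0.045q = 17.6 + 0.076q → q* = 1804.9587, p* = 154.7769.
At the ceiling p = 117.95, quantity supplied = (117.95 − 17.6)/0.076 = 1320.3947.
Willingness to pay at q' = 1320.3947: 236 − 0.045·1320.3947 = 176.5822.
Δq = 1804.9587 − 1320.3947 = 484.564; wedge = 176.5822 − 117.95 = 58.6322.
The triangle = ½ × 484.564 × 58.6322 = $14205.53 thousand.

$14205.53 thousand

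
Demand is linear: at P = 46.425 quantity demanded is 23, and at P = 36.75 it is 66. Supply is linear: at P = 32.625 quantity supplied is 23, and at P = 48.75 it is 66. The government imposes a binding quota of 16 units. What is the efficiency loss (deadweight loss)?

270

Demand slope = (36.75 − 46.425)/(66 − 23) = −0.225, so P = 51.6 − 0.225Q.
Supply slope = (48.75 − 32.625)/(66 − 23) = 0.375, so P = 24 + 0.375Q.
Competitive equilibrium: 51.6 − 0.225Q = 24 + 0.375Q → Q* = 46, P* = 41.25.
At Q = 16: demand price = 51.6 − 0.225·16 = 48; supply price = 24 + 0.375·16 = 30.
ΔQ = 46 − 16 = 30; wedge = 48 − 30 = 18.
Welfare loss = ½ × 30 × 18 = 270.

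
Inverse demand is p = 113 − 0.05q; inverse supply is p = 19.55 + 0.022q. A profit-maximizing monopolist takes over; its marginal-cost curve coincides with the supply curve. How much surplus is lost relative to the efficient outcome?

10186.30

Competitive equilibrium: 113 − 0.05q = 19.55 + 0.022q → q* = 1297.91667, p* = 48.10417.
Marginal revenue: MR = 113 − 0.1q. Set MR = MC: 113 − 0.1q = 19.55 + 0.022q → q_m = 765.98361.
Price p_m = 113 − 0.05·765.98361 = 74.70082; MC(q_m) = 19.55 + 0.022·765.98361 = 36.40164.
Competitive q* = 1297.91667, so Δq = 531.93306; wedge = 74.70082 − 36.40164 = 38.29918.
Welfare loss = ½ × 531.93306 × 38.29918 = 10186.30.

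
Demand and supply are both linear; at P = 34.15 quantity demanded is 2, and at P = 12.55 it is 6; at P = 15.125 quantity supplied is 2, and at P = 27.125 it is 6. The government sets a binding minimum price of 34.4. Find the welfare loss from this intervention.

22.43

Demand slope = (12.55 − 34.15)/(6 − 2) = −5.4, so P = 44.95 − 5.4Q.
Supply slope = (27.125 − 15.125)/(6 − 2) = 3, so P = 9.125 + 3Q.
Competitive equilibrium: 44.95 − 5.4Q = 9.125 + 3Q → Q* = 4.2649, P* = 21.9196.
At the floor P = 34.4, quantity demanded = (44.95 − 34.4)/5.4 = 1.9537.
Sellers' marginal cost at Q' = 1.9537: 9.125 + 3·1.9537 = 14.9861.
ΔQ = 4.2649 − 1.9537 = 2.3112; wedge = 34.4 − 14.9861 = 19.4139.
DWL = ½ × 2.3112 × 19.4139 = 22.43.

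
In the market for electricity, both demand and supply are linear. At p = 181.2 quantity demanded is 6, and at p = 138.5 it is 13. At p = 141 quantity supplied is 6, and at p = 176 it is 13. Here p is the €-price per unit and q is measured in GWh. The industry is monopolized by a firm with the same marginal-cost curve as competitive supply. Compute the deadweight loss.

Demand slope = (138.5 − 181.2)/(13 − 6) = −6.1, so p = 217.8 − 6.1q.
Supply slope = (176 − 141)/(13 − 6) = 5, so p = 111 + 5q.
Competitive equilibrium: 217.8 − 6.1q = 111 + 5q → q* = 9.6216, p* = 159.1081.
Marginal revenue: MR = 217.8 − 12.2q. Set MR = MC: 217.8 − 12.2q = 111 + 5q → q_m = 6.2093.
Price p_m = 217.8 − 6.1·6.2093 = 179.9233; MC(q_m) = 111 + 5·6.2093 = 142.0465.
Competitive q* = 9.6216, so Δq = 3.4123; wedge = 179.9233 − 142.0465 = 37.8768.
DWL = ½ × 3.4123 × 37.8768 = €64.62.

€64.62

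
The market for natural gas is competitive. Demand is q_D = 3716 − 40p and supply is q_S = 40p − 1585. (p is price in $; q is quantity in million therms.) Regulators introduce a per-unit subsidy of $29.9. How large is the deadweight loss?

$8940.10 million

In inverse form: demand p = 92.9 − 0.025q, supply p = 39.625 + 0.025q.
Competitive equilibrium: 92.9 − 0.025q = 39.625 + 0.025q → q* = 1065.5, p* = 66.2625.
The subsidy lowers effective supply by 29.9: p = 9.725 + 0.025q.
New quantity: 92.9 − 0.025q = 9.725 + 0.025q → q' = 1663.5.
Overproduction Δq = 1663.5 − 1065.5 = 598; wedge = subsidy = 29.9.
DWL = ½ × 598 × 29.9 = $8940.10 million.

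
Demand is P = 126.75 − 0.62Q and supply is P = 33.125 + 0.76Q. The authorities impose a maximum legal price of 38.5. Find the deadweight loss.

Competitive equilibrium: 126.75 − 0.62Q = 33.125 + 0.76Q → Q* = 67.8442, P* = 84.6866.
At the ceiling P = 38.5, quantity supplied = (38.5 − 33.125)/0.76 = 7.0724.
Willingness to pay at Q' = 7.0724: 126.75 − 0.62·7.0724 = 122.3651.
ΔQ = 67.8442 − 7.0724 = 60.7718; wedge = 122.3651 − 38.5 = 83.8651.
DWL = ½ × 60.7718 × 83.8651 = 2548.32.

2548.32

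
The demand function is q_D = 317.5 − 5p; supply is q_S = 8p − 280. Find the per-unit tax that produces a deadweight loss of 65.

In inverse form: demand p = 63.5 − 0.2q, supply p = 35 + 0.125q.
Competitive equilibrium: 63.5 − 0.2q = 35 + 0.125q → q* = 87.6923, p* = 45.9615.
A tax t gives Δq = t/0.325 and wedge t, so DWL = t²/0.65.
t²/0.65 = 65 → t² = 42.25 → t = 6.5.

6.5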